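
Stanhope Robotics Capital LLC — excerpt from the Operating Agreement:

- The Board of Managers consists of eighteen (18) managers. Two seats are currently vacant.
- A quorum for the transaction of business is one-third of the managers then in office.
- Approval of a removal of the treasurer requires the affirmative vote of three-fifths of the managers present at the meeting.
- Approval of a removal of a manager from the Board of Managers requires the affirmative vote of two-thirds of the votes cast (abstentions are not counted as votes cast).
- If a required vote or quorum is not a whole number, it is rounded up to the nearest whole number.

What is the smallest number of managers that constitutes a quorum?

1/3 of 16 = 5.33, rounded up to 6.

6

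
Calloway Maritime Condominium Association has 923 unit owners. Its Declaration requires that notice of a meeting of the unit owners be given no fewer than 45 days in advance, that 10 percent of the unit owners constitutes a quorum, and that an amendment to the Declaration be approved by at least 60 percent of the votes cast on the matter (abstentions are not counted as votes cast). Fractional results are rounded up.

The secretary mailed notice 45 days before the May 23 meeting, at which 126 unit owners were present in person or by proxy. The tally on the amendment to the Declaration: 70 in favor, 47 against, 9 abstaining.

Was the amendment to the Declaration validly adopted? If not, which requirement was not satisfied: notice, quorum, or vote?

Notice: 45 days given; 45 required. Satisfied.
Quorum: 10% of 923 = 92.30, rounded up to 93; 126 present. Satisfied.
Vote: requires three-fifths of the votes cast (126 − 9 abstaining = 117); 3/5 of 117 = 70.20, rounded up to 71, so 71 needed; 70 in favor. Not satisfied.

Invalid — vote requirement not satisfied.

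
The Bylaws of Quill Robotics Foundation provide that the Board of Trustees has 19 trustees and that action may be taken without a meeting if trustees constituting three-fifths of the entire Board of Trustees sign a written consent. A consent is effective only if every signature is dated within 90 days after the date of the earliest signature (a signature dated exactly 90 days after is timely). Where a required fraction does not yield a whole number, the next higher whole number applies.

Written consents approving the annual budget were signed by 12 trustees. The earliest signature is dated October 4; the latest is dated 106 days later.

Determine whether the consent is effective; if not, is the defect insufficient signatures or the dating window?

Signatures required: three-fifths of 19 — 3/5 of 19 = 11.40, rounded up to 12, so 12 needed; 12 signed. Sufficient.
Dating window: the latest signature is 106 days after the earliest; the limit is 90 days. Outside the window.

Not effective — dating-window requirement not satisfied.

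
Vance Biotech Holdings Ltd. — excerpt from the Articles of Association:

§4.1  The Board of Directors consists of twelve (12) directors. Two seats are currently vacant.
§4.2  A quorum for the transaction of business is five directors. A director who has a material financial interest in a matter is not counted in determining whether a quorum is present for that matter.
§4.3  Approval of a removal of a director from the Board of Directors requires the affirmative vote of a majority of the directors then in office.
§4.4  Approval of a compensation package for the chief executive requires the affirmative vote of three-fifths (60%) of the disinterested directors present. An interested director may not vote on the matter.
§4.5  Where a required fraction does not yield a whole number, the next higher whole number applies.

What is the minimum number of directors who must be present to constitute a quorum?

The quorum is fixed at 5.

5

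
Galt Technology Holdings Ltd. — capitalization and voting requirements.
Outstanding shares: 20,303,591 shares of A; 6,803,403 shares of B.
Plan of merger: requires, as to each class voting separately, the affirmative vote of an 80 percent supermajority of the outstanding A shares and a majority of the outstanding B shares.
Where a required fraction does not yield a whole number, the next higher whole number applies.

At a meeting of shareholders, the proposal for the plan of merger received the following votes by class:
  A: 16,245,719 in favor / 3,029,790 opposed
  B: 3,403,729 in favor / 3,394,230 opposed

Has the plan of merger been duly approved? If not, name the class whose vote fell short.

Approved — every class gave the required vote.

A: 4/5 of 20303591 = 16242872.80, rounded up to 16242873; 16,242,873 required, 16,245,719 in favor — approved.
B: a majority of 6803403 is 3401702; 3,401,702 required, 3,403,729 in favor — approved.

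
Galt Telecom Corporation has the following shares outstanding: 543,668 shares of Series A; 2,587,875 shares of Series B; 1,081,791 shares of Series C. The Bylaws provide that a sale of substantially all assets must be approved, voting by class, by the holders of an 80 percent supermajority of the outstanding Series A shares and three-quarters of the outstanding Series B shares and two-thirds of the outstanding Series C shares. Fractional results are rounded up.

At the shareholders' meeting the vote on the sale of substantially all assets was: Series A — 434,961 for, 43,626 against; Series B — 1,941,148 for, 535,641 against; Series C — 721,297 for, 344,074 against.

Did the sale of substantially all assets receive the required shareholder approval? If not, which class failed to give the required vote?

Series A: 4/5 of 543668 = 434934.40, rounded up to 434935; 434,935 required, 434,961 in favor — approved.
Series B: 3/4 of 2587875 = 1940906.25, rounded up to 1940907; 1,940,907 required, 1,941,148 in favor — approved.
Series C: 2/3 of 1081791 = 721194; 721,194 required, 721,297 in favor — approved.

Approved — every class gave the required vote.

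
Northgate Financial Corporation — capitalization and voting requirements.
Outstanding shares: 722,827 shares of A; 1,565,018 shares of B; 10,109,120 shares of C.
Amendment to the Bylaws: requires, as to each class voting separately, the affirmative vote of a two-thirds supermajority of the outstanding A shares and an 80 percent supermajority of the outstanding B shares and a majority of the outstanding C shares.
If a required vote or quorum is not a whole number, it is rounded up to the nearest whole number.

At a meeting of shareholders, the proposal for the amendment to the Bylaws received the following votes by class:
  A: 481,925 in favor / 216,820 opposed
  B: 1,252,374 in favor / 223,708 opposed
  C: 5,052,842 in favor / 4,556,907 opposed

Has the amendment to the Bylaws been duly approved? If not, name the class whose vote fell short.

Not approved — the C shares did not give the required vote.

A: 2/3 of 722827 = 481884.67, rounded up to 481885; 481,885 required, 481,925 in favor — approved.
B: 4/5 of 1565018 = 1252014.40, rounded up to 1252015; 1,252,015 required, 1,252,374 in favor — approved.
C: a majority of 10109120 is 5054561; 5,054,561 required, 5,052,842 in favor — not approved.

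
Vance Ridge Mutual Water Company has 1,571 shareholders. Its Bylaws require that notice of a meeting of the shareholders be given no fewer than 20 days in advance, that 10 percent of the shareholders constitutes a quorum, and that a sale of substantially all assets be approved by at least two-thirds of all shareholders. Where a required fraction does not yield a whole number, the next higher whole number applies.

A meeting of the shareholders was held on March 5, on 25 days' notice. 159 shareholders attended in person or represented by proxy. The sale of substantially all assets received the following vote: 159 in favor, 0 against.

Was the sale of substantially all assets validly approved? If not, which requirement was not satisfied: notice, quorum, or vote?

Notice: 25 days given; 20 required. Satisfied.
Quorum: 10% of 1,571 = 157.10, rounded up to 158; 159 present. Satisfied.
Vote: requires two-thirds of all shareholders (1,571); 2/3 of 1571 = 1047.33, rounded up to 1048, so 1,048 needed; 159 in favor. Not satisfied.

Invalid — vote requirement not satisfied.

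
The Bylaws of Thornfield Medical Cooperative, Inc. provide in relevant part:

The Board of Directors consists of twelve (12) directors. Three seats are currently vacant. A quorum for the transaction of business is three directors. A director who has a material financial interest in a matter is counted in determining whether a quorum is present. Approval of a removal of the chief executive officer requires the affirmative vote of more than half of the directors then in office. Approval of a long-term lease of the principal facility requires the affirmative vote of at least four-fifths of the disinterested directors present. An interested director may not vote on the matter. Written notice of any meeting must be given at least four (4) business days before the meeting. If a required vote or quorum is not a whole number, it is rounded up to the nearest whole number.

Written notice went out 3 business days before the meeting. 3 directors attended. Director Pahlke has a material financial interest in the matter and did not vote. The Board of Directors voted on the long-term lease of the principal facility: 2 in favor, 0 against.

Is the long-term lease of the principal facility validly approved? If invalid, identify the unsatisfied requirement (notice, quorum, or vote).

Invalid — notice requirement not satisfied.

Notice: 3 business days given; 4 required (3 < 4). Not satisfied.
Quorum: 3 present (interested directors count toward quorum); quorum is 3. Satisfied.
Vote: the long-term lease of the principal facility requires four-fifths of the disinterested directors present (3 − 1 = 2). 4/5 of 2 = 1.60, rounded up to 2, so 2 affirmative votes are needed; 2 voted in favor. Satisfied.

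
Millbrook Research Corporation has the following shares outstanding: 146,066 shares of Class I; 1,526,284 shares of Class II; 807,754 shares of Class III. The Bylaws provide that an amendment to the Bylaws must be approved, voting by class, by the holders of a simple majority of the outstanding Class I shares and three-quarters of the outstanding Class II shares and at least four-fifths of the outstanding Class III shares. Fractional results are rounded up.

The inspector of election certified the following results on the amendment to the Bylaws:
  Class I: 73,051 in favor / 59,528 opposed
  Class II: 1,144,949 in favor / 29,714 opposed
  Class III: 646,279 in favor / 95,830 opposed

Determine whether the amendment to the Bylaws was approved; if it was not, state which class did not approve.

Class I: a majority of 146066 is 73034; 73,034 required, 73,051 in favor — approved.
Class II: 3/4 of 1526284 = 1144713; 1,144,713 required, 1,144,949 in favor — approved.
Class III: 4/5 of 807754 = 646203.20, rounded up to 646204; 646,204 required, 646,279 in favor — approved.

Approved — every class gave the required vote.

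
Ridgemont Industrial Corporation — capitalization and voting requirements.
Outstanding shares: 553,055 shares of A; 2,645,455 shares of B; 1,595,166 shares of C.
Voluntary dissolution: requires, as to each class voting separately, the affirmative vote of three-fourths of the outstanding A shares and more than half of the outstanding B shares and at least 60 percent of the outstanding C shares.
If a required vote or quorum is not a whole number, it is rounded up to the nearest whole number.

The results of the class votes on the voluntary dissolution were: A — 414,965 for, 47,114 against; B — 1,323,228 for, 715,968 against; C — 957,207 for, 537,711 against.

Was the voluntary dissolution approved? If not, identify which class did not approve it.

A: 3/4 of 553055 = 414791.25, rounded up to 414792; 414,792 required, 414,965 in favor — approved.
B: a majority of 2645455 is 1322728; 1,322,728 required, 1,323,228 in favor — approved.
C: 3/5 of 1595166 = 957099.60, rounded up to 957100; 957,100 required, 957,207 in favor — approved.

Approved — every class gave the required vote.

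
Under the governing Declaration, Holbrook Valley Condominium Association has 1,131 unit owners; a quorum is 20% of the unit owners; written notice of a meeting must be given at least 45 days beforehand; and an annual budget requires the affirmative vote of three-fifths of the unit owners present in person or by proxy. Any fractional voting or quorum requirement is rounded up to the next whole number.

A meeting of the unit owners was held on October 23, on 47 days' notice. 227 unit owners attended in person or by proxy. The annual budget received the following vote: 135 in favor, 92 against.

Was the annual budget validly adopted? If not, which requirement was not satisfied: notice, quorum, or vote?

Notice: 47 days given; 45 required. Satisfied.
Quorum: 20% of 1,131 = 226.20, rounded up to 227; 227 present. Satisfied.
Vote: requires three-fifths of those present (227); 3/5 of 227 = 136.20, rounded up to 137, so 137 needed; 135 in favor. Not satisfied.

Invalid — vote requirement not satisfied.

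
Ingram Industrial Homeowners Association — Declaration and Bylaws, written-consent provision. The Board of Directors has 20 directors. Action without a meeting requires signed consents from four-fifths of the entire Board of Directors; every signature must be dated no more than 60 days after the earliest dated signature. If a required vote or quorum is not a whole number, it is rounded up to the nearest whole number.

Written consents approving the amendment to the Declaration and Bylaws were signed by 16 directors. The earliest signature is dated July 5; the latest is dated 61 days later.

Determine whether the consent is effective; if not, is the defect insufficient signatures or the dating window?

Signatures required: four-fifths of 20 — 4/5 of 20 = 16, so 16 needed; 16 signed. Sufficient.
Dating window: the latest signature is 61 days after the earliest; the limit is 60 days. Outside the window.

Not effective — dating-window requirement not satisfied.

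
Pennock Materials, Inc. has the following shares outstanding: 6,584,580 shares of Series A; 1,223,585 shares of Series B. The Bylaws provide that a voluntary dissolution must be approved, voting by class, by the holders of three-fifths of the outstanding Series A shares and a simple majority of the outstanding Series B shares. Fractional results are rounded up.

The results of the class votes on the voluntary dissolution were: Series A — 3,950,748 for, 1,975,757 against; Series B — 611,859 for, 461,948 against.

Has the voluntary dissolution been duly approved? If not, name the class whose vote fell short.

Series A: 3/5 of 6584580 = 3950748; 3,950,748 required, 3,950,748 in favor — approved.
Series B: a majority of 1223585 is 611793; 611,793 required, 611,859 in favor — approved.

Approved — every class gave the required vote.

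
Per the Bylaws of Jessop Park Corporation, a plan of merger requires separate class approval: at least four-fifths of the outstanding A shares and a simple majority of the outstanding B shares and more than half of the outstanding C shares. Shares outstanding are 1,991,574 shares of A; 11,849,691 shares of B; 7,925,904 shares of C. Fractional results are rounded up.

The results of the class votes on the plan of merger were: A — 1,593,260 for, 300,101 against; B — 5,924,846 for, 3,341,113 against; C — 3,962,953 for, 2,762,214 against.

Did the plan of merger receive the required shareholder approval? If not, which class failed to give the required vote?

Approved — every class gave the required vote.

A: 4/5 of 1991574 = 1593259.20, rounded up to 1593260; 1,593,260 required, 1,593,260 in favor — approved.
B: a majority of 11849691 is 5924846; 5,924,846 required, 5,924,846 in favor — approved.
C: a majority of 7925904 is 3962953; 3,962,953 required, 3,962,953 in favor — approved.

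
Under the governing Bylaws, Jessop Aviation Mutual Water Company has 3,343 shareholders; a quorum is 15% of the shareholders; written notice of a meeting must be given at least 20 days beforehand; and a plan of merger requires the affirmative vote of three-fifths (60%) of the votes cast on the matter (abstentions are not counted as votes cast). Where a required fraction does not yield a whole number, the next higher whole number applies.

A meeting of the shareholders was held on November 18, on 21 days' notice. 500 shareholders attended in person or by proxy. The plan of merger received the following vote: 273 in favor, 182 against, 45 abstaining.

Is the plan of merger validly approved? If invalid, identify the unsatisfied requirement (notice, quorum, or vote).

Invalid — quorum requirement not satisfied.

Notice: 21 days given; 20 required. Satisfied.
Quorum: 15% of 3,343 = 501.45, rounded up to 502; 500 present. Not satisfied.
Vote: requires three-fifths of the votes cast (500 − 45 abstaining = 455); 3/5 of 455 = 273, so 273 needed; 273 in favor. Satisfied.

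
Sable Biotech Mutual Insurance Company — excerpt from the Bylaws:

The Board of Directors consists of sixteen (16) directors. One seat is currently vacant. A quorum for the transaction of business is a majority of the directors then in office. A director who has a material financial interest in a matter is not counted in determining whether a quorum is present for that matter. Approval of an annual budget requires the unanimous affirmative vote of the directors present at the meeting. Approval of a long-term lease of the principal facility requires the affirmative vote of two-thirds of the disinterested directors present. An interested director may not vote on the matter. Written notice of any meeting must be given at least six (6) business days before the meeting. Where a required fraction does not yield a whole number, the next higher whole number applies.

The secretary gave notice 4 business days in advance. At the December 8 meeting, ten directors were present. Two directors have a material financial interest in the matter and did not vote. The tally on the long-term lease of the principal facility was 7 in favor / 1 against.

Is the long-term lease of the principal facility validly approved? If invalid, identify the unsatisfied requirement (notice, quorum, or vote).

Invalid — notice requirement not satisfied.

Notice: 4 business days given; 6 required (4 < 6). Not satisfied.
Quorum: 10 present, but the 2 interested directors do not count, leaving 8. Quorum is 8. Satisfied.
Vote: the long-term lease of the principal facility requires two-thirds of the disinterested directors present (10 − 2 = 8). 2/3 of 8 = 5.33, rounded up to 6, so 6 affirmative votes are needed; 7 voted in favor. Satisfied.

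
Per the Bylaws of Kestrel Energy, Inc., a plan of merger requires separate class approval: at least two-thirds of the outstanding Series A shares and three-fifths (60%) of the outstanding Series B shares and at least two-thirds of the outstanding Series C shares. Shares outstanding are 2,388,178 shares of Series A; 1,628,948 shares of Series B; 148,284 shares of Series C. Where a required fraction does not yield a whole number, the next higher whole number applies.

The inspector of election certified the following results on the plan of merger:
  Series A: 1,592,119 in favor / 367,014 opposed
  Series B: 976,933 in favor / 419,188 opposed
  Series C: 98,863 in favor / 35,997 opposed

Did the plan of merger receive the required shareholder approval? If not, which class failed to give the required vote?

Series A: 2/3 of 2388178 = 1592118.67, rounded up to 1592119; 1,592,119 required, 1,592,119 in favor — approved.
Series B: 3/5 of 1628948 = 977368.80, rounded up to 977369; 977,369 required, 976,933 in favor — not approved.
Series C: 2/3 of 148284 = 98856; 98,856 required, 98,863 in favor — approved.

Not approved — the Series B shares did not give the required vote.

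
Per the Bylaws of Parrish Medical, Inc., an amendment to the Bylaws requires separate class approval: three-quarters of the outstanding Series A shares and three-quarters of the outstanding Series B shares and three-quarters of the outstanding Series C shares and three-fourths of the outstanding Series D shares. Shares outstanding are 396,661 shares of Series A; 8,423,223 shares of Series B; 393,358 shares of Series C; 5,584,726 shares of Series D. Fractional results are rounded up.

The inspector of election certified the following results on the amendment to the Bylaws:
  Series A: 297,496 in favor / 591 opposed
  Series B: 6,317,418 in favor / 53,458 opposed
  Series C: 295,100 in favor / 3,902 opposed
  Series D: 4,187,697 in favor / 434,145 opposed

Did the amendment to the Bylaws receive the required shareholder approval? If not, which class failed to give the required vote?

Series A: 3/4 of 396661 = 297495.75, rounded up to 297496; 297,496 required, 297,496 in favor — approved.
Series B: 3/4 of 8423223 = 6317417.25, rounded up to 6317418; 6,317,418 required, 6,317,418 in favor — approved.
Series C: 3/4 of 393358 = 295018.50, rounded up to 295019; 295,019 required, 295,100 in favor — approved.
Series D: 3/4 of 5584726 = 4188544.50, rounded up to 4188545; 4,188,545 required, 4,187,697 in favor — not approved.

Not approved — the Series D shares did not give the required vote.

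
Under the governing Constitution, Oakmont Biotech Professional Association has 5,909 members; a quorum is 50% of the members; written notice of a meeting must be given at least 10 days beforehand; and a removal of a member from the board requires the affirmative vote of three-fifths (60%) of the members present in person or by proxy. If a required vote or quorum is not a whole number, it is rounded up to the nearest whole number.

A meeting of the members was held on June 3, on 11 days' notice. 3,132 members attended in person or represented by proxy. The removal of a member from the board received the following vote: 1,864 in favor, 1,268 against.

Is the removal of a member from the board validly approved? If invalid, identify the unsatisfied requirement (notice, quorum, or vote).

Notice: 11 days given; 10 required. Satisfied.
Quorum: 50% of 5,909 = 2,954.50, rounded up to 2,955; 3,132 present. Satisfied.
Vote: requires three-fifths of those present (3,132); 3/5 of 3132 = 1879.20, rounded up to 1880, so 1,880 needed; 1,864 in favor. Not satisfied.

Invalid — vote requirement not satisfied.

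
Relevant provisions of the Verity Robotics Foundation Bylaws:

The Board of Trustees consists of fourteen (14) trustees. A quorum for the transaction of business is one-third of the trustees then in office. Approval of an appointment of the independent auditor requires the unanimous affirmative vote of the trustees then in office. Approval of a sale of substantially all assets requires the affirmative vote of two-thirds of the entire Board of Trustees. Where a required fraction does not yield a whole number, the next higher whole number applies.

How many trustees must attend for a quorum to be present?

1/3 of 14 = 4.67, rounded up to 5.

5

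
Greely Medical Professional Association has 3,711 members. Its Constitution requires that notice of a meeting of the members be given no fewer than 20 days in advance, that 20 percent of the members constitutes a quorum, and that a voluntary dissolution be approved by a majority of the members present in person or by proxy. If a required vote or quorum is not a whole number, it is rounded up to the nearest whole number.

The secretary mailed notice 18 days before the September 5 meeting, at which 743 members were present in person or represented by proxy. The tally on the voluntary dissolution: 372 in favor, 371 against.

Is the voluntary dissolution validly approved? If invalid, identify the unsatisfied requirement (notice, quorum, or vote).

Notice: 18 days given; 20 required. Not satisfied.
Quorum: 20% of 3,711 = 742.20, rounded up to 743; 743 present. Satisfied.
Vote: requires a majority of those present (743); a majority of 743 is 372, so 372 needed; 372 in favor. Satisfied.

Invalid — notice requirement not satisfied.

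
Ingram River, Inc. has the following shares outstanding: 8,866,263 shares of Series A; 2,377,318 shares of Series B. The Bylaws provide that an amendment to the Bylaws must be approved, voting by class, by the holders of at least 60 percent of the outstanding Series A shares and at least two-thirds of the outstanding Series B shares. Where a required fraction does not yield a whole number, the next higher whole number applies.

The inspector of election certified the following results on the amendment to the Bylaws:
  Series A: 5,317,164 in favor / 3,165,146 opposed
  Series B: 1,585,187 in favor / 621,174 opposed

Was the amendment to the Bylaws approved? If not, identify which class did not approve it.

Series A: 3/5 of 8866263 = 5319757.80, rounded up to 5319758; 5,319,758 required, 5,317,164 in favor — not approved.
Series B: 2/3 of 2377318 = 1584878.67, rounded up to 1584879; 1,584,879 required, 1,585,187 in favor — approved.

Not approved — the Series A shares did not give the required vote.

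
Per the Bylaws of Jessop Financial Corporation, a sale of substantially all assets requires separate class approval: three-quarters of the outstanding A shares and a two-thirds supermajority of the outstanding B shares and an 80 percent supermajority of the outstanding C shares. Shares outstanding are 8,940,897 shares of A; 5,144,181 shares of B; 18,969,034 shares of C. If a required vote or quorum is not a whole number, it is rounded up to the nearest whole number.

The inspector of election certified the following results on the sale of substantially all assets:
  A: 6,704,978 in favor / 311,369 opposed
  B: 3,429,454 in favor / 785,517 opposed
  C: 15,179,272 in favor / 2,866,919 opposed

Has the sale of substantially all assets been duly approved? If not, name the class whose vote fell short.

Not approved — the A shares did not give the required vote.

A: 3/4 of 8940897 = 6705672.75, rounded up to 6705673; 6,705,673 required, 6,704,978 in favor — not approved.
B: 2/3 of 5144181 = 3429454; 3,429,454 required, 3,429,454 in favor — approved.
C: 4/5 of 18969034 = 15175227.20, rounded up to 15175228; 15,175,228 required, 15,179,272 in favor — approved.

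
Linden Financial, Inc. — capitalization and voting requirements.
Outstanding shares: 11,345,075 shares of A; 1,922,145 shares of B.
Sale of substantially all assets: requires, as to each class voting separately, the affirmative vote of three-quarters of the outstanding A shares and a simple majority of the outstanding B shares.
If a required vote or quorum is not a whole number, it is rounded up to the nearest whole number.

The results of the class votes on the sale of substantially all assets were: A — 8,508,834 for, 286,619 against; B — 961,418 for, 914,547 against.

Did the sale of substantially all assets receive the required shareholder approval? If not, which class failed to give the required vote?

Approved — every class gave the required vote.

A: 3/4 of 11345075 = 8508806.25, rounded up to 8508807; 8,508,807 required, 8,508,834 in favor — approved.
B: a majority of 1922145 is 961073; 961,073 required, 961,418 in favor — approved.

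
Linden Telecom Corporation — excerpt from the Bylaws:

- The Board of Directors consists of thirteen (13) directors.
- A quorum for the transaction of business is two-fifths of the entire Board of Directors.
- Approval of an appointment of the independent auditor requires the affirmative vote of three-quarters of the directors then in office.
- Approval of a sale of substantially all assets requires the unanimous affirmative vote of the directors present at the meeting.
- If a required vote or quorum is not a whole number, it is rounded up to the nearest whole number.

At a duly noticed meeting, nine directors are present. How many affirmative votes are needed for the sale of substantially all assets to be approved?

The sale of substantially all assets requires the unanimous vote of the directors present (9).
Unanimous means all 9.

9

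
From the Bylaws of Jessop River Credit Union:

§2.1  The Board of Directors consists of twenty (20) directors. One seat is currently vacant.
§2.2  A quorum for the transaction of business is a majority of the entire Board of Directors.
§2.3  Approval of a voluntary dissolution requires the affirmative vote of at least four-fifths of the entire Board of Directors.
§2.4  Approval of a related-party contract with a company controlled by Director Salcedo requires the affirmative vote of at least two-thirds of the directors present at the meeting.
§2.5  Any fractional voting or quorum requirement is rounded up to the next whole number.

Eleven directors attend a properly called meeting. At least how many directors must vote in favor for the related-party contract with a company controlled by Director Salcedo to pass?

The related-party contract with a company controlled by Director Salcedo requires two-thirds of the directors present (11).
2/3 of 11 = 7.33, rounded up to 8.

8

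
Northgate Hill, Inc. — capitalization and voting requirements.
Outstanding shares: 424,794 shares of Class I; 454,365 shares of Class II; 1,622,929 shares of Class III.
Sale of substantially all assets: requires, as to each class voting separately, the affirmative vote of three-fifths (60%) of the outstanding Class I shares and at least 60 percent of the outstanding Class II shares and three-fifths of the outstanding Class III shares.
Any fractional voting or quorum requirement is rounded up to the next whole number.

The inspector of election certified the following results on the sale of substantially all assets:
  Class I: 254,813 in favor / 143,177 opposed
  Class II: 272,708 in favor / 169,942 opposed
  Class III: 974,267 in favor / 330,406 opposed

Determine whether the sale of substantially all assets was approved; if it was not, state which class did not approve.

Not approved — the Class I shares did not give the required vote.

Class I: 3/5 of 424794 = 254876.40, rounded up to 254877; 254,877 required, 254,813 in favor — not approved.
Class II: 3/5 of 454365 = 272619; 272,619 required, 272,708 in favor — approved.
Class III: 3/5 of 1622929 = 973757.40, rounded up to 973758; 973,758 required, 974,267 in favor — approved.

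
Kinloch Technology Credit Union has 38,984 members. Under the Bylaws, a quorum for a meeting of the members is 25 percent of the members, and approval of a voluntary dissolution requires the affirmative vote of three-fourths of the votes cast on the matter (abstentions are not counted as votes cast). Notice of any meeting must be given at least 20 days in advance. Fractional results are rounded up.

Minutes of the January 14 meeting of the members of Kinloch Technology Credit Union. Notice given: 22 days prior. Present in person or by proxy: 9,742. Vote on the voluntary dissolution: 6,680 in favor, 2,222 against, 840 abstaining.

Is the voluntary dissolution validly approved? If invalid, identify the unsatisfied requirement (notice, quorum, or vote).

Invalid — quorum requirement not satisfied.

Notice: 22 days given; 20 required. Satisfied.
Quorum: 25% of 38,984 = 9,746; 9,742 present. Not satisfied.
Vote: requires three-fourths of the votes cast (9,742 − 840 abstaining = 8,902); 3/4 of 8902 = 6676.50, rounded up to 6677, so 6,677 needed; 6,680 in favor. Satisfied.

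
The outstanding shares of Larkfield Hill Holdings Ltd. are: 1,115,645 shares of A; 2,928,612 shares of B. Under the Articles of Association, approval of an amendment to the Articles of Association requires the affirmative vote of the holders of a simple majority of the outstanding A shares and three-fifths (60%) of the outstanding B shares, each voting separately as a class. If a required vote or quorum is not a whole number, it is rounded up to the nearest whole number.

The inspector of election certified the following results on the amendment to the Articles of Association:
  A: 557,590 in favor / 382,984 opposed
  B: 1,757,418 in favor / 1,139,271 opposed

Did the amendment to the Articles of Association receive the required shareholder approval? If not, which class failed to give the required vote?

Not approved — the A shares did not give the required vote.

A: a majority of 1115645 is 557823; 557,823 required, 557,590 in favor — not approved.
B: 3/5 of 2928612 = 1757167.20, rounded up to 1757168; 1,757,168 required, 1,757,418 in favor — approved.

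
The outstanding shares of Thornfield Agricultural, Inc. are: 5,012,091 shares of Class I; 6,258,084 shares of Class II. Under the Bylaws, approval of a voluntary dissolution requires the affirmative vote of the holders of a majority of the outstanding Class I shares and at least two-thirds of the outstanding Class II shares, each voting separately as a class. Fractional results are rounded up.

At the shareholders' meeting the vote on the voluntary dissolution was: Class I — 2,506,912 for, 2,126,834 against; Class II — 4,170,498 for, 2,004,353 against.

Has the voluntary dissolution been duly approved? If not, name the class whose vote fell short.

Class I: a majority of 5012091 is 2506046; 2,506,046 required, 2,506,912 in favor — approved.
Class II: 2/3 of 6258084 = 4172056; 4,172,056 required, 4,170,498 in favor — not approved.

Not approved — the Class II shares did not give the required vote.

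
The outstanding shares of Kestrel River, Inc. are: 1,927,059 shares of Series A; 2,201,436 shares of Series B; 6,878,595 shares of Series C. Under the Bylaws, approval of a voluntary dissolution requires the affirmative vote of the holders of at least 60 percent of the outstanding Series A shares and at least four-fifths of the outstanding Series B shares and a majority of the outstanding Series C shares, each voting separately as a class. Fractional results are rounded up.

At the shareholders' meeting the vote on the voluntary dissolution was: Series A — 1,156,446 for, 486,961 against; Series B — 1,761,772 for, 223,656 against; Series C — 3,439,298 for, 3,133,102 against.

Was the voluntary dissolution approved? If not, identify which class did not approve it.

Series A: 3/5 of 1927059 = 1156235.40, rounded up to 1156236; 1,156,236 required, 1,156,446 in favor — approved.
Series B: 4/5 of 2201436 = 1761148.80, rounded up to 1761149; 1,761,149 required, 1,761,772 in favor — approved.
Series C: a majority of 6878595 is 3439298; 3,439,298 required, 3,439,298 in favor — approved.

Approved — every class gave the required vote.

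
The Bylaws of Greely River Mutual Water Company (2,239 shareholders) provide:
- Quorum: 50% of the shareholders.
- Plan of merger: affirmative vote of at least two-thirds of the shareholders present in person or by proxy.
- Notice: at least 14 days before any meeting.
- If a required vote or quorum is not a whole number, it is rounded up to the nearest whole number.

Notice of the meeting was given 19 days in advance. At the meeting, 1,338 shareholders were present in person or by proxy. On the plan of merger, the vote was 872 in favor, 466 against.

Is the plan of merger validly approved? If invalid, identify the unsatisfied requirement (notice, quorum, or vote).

Invalid — vote requirement not satisfied.

Notice: 19 days given; 14 required. Satisfied.
Quorum: 50% of 2,239 = 1,119.50, rounded up to 1,120; 1,338 present. Satisfied.
Vote: requires two-thirds of those present (1,338); 2/3 of 1338 = 892, so 892 needed; 872 in favor. Not satisfied.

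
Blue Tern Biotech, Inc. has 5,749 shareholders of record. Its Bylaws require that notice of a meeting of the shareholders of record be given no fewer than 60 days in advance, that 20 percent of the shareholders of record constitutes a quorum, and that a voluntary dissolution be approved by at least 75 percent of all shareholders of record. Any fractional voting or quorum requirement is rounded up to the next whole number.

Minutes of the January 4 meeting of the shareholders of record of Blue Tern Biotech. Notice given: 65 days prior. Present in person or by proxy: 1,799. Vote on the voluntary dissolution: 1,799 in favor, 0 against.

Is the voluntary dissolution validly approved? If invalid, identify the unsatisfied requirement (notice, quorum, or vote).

Notice: 65 days given; 60 required. Satisfied.
Quorum: 20% of 5,749 = 1,149.80, rounded up to 1,150; 1,799 present. Satisfied.
Vote: requires three-fourths of all shareholders of record (5,749); 3/4 of 5749 = 4311.75, rounded up to 4312, so 4,312 needed; 1,799 in favor. Not satisfied.

Invalid — vote requirement not satisfied.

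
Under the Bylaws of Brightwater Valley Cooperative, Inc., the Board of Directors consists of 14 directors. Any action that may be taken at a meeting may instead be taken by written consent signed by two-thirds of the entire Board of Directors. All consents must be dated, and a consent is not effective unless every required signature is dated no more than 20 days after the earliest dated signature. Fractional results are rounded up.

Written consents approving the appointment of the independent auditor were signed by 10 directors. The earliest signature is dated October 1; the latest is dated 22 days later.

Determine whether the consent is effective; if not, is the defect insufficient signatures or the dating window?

Not effective — dating-window requirement not satisfied.

Signatures required: two-thirds of 14 — 2/3 of 14 = 9.33, rounded up to 10, so 10 needed; 10 signed. Sufficient.
Dating window: the latest signature is 22 days after the earliest; the limit is 20 days. Outside the window.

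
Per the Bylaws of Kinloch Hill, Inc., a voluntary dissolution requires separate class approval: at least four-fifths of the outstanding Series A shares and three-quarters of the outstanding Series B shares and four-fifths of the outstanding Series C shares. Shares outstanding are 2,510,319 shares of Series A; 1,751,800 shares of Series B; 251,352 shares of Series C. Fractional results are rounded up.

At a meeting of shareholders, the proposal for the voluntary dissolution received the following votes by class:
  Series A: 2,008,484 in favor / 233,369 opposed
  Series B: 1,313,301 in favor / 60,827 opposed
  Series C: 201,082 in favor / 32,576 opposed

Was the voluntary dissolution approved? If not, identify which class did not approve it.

Series A: 4/5 of 2510319 = 2008255.20, rounded up to 2008256; 2,008,256 required, 2,008,484 in favor — approved.
Series B: 3/4 of 1751800 = 1313850; 1,313,850 required, 1,313,301 in favor — not approved.
Series C: 4/5 of 251352 = 201081.60, rounded up to 201082; 201,082 required, 201,082 in favor — approved.

Not approved — the Series B shares did not give the required vote.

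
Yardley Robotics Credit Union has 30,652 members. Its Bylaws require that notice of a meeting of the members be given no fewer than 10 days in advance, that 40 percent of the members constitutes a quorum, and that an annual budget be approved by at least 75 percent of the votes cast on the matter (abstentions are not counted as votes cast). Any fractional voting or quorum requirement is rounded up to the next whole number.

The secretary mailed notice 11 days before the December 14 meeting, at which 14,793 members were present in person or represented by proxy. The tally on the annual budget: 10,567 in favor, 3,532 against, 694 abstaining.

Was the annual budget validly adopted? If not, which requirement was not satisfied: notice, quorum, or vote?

Notice: 11 days given; 10 required. Satisfied.
Quorum: 40% of 30,652 = 12,260.80, rounded up to 12,261; 14,793 present. Satisfied.
Vote: requires three-fourths of the votes cast (14,793 − 694 abstaining = 14,099); 3/4 of 14099 = 10574.25, rounded up to 10575, so 10,575 needed; 10,567 in favor. Not satisfied.

Invalid — vote requirement not satisfied.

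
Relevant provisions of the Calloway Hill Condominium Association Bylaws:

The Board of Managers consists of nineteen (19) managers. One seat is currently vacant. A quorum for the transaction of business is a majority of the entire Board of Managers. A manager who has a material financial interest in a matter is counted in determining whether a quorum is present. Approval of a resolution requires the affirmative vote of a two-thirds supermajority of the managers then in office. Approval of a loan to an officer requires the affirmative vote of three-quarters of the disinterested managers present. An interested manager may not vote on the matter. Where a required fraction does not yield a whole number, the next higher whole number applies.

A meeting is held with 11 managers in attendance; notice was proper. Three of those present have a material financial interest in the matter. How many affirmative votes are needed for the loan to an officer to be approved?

The loan to an officer requires three-fourths of the disinterested managers present (11 − 3 = 8).
3/4 of 8 = 6.

6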